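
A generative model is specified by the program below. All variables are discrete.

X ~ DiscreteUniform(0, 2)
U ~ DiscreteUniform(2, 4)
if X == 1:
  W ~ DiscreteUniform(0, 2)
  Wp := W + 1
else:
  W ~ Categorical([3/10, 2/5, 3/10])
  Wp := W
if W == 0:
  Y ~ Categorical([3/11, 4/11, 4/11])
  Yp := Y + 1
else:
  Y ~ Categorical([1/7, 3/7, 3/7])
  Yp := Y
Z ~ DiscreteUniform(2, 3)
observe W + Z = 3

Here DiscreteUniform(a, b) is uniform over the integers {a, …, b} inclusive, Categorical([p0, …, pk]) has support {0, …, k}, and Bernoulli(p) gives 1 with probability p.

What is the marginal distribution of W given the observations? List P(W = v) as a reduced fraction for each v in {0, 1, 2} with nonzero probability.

Enumerate traces; 54 have nonzero weight after conditioning:
  (X=0, U=2, W=0, Y=0, Z=3) weight 1/220
  (X=0, U=2, W=0, Y=1, Z=3) weight 1/165
  (X=0, U=2, W=0, Y=2, Z=3) weight 1/165
  (X=0, U=2, W=1, Y=0, Z=2) weight 1/315
  (X=0, U=2, W=1, Y=1, Z=2) weight 1/105
  (X=0, U=2, W=1, Y=2, Z=2) weight 1/105
  (X=0, U=3, W=0, Y=0, Z=3) weight 1/220
  (X=0, U=3, W=0, Y=1, Z=3) weight 1/165
  … 46 more
Group by W:
  weight(W=0) = 7/45
  weight(W=1) = 17/90
Total weight = 7/45 + 17/90 = 31/90
P(W=0 | obs) = 7/45 / 31/90 = 14/31
P(W=1 | obs) = 17/90 / 31/90 = 17/31

P(W=0) = 14/31, P(W=1) = 17/31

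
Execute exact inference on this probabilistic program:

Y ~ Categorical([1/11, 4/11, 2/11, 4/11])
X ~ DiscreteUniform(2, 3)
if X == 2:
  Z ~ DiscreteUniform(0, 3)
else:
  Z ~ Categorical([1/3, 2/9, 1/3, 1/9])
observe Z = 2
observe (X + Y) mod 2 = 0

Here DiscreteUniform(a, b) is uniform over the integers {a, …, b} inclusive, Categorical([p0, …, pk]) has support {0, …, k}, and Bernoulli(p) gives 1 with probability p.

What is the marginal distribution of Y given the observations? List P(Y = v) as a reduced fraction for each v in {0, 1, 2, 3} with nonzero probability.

Enumerate traces; 4 have nonzero weight after conditioning:
  (Y=0, X=2, Z=2) weight 1/88
  (Y=1, X=3, Z=2) weight 2/33
  (Y=2, X=2, Z=2) weight 1/44
  (Y=3, X=3, Z=2) weight 2/33
Group by Y:
  weight(Y=0) = 1/88
  weight(Y=1) = 2/33
  weight(Y=2) = 1/44
  weight(Y=3) = 2/33
Total weight = 1/88 + 2/33 + 1/44 + 2/33 = 41/264
P(Y=0 | obs) = 1/88 / 41/264 = 3/41
P(Y=1 | obs) = 2/33 / 41/264 = 16/41
P(Y=2 | obs) = 1/44 / 41/264 = 6/41
P(Y=3 | obs) = 2/33 / 41/264 = 16/41

P(Y=0) = 3/41, P(Y=1) = 16/41, P(Y=2) = 6/41, P(Y=3) = 16/41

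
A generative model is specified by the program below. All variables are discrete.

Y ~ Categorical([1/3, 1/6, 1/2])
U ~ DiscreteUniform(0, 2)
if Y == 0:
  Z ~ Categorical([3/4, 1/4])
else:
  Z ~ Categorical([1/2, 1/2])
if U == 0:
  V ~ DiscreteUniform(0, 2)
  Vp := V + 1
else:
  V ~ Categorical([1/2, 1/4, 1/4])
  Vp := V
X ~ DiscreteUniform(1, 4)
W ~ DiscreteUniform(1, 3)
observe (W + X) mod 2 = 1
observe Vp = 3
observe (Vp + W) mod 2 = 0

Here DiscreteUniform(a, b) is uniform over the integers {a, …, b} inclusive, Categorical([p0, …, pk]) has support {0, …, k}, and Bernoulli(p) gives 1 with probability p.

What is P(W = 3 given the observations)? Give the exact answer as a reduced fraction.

P(W = 3 | obs) = 1/2

Enumerate traces; 24 have nonzero weight after conditioning:
  (Y=0, U=0, Z=0, V=2, X=2, W=1) weight 1/432
  (Y=0, U=0, Z=0, V=2, X=2, W=3) weight 1/432
  (Y=0, U=0, Z=0, V=2, X=4, W=1) weight 1/432
  (Y=0, U=0, Z=0, V=2, X=4, W=3) weight 1/432
  (Y=0, U=0, Z=1, V=2, X=2, W=1) weight 1/1296
  (Y=0, U=0, Z=1, V=2, X=2, W=3) weight 1/1296
  (Y=0, U=0, Z=1, V=2, X=4, W=1) weight 1/1296
  (Y=0, U=0, Z=1, V=2, X=4, W=3) weight 1/1296
  … 16 more
Group by W:
  weight(W=1) = 1/54
  weight(W=3) = 1/54
Total weight = 1/54 + 1/54 = 1/27
P(W=1 | obs) = 1/54 / 1/27 = 1/2
P(W=3 | obs) = 1/54 / 1/27 = 1/2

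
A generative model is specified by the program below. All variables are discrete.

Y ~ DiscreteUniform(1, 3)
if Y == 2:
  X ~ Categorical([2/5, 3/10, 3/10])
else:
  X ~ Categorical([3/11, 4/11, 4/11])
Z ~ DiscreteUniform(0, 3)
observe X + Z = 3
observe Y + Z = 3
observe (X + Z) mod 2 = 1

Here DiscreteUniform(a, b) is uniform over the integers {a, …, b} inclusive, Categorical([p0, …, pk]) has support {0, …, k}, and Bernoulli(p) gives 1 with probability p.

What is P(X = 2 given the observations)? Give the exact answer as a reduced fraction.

P(X = 2 | obs) = 33/73

Enumerate traces; 2 have nonzero weight after conditioning:
  (Y=1, X=1, Z=2) weight 1/33
  (Y=2, X=2, Z=1) weight 1/40
Group by X:
  weight(X=1) = 1/33
  weight(X=2) = 1/40
Total weight = 1/33 + 1/40 = 73/1320
P(X=1 | obs) = 1/33 / 73/1320 = 40/73
P(X=2 | obs) = 1/40 / 73/1320 = 33/73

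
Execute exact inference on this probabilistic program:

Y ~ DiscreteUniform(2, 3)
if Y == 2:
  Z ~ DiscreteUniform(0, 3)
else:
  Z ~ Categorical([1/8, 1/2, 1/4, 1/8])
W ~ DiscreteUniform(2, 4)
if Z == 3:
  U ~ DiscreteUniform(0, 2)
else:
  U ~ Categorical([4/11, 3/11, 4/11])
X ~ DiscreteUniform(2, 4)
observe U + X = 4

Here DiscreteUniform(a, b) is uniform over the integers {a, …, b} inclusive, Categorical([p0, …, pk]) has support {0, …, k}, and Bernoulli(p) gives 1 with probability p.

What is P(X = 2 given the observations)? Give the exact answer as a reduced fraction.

P(X = 2 | obs) = 63/176

Enumerate traces; 72 have nonzero weight after conditioning:
  (Y=2, Z=0, W=2, U=0, X=4) weight 1/198
  (Y=2, Z=0, W=2, U=1, X=3) weight 1/264
  (Y=2, Z=0, W=2, U=2, X=2) weight 1/198
  (Y=2, Z=0, W=3, U=0, X=4) weight 1/198
  (Y=2, Z=0, W=3, U=1, X=3) weight 1/264
  (Y=2, Z=0, W=3, U=2, X=2) weight 1/198
  (Y=2, Z=0, W=4, U=0, X=4) weight 1/198
  (Y=2, Z=0, W=4, U=1, X=3) weight 1/264
  … 64 more
Group by X:
  weight(X=2) = 21/176
  weight(X=3) = 25/264
  weight(X=4) = 21/176
Total weight = 21/176 + 25/264 + 21/176 = 1/3
P(X=2 | obs) = 21/176 / 1/3 = 63/176
P(X=3 | obs) = 25/264 / 1/3 = 25/88
P(X=4 | obs) = 21/176 / 1/3 = 63/176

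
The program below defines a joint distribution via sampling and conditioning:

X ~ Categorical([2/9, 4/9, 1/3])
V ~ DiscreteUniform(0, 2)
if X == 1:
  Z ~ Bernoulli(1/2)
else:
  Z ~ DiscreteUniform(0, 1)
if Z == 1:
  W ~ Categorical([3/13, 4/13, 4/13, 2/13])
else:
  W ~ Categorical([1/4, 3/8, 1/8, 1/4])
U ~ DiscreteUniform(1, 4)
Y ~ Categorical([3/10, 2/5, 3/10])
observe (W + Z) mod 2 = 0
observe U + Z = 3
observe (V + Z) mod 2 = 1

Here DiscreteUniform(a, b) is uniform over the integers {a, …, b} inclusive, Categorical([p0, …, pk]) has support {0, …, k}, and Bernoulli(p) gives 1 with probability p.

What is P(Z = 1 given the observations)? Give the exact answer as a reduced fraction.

P(Z = 1 | obs) = 32/45

Enumerate traces; 54 have nonzero weight after conditioning:
  (X=0, V=0, Z=1, W=1, U=2, Y=0) weight 1/1170
  (X=0, V=0, Z=1, W=1, U=2, Y=1) weight 2/1755
  (X=0, V=0, Z=1, W=1, U=2, Y=2) weight 1/1170
  (X=0, V=0, Z=1, W=3, U=2, Y=0) weight 1/2340
  (X=0, V=0, Z=1, W=3, U=2, Y=1) weight 1/1755
  (X=0, V=0, Z=1, W=3, U=2, Y=2) weight 1/2340
  (X=0, V=1, Z=0, W=0, U=3, Y=0) weight 1/1440
  (X=0, V=1, Z=0, W=0, U=3, Y=1) weight 1/1080
  … 46 more
Group by Z:
  weight(Z=0) = 1/64
  weight(Z=1) = 1/26
Total weight = 1/64 + 1/26 = 45/832
P(Z=0 | obs) = 1/64 / 45/832 = 13/45
P(Z=1 | obs) = 1/26 / 45/832 = 32/45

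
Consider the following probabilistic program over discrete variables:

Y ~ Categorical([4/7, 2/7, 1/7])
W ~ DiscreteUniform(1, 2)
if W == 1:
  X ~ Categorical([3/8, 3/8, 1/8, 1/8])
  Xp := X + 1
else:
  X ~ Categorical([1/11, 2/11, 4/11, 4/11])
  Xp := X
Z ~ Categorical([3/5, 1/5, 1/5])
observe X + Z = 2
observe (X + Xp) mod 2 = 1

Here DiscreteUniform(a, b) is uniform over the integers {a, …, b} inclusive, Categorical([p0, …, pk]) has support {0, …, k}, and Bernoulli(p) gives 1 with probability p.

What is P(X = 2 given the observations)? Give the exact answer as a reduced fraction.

Enumerate traces; 9 have nonzero weight after conditioning:
  (Y=0, W=1, X=0, Z=2) weight 3/140
  (Y=0, W=1, X=1, Z=1) weight 3/140
  (Y=0, W=1, X=2, Z=0) weight 3/140
  (Y=1, W=1, X=0, Z=2) weight 3/280
  (Y=1, W=1, X=1, Z=1) weight 3/280
  (Y=1, W=1, X=2, Z=0) weight 3/280
  (Y=2, W=1, X=0, Z=2) weight 3/560
  (Y=2, W=1, X=1, Z=1) weight 3/560
  … 1 more
Group by X:
  weight(X=0) = 3/80
  weight(X=1) = 3/80
  weight(X=2) = 3/80
Total weight = 3/80 + 3/80 + 3/80 = 9/80
P(X=0 | obs) = 3/80 / 9/80 = 1/3
P(X=1 | obs) = 3/80 / 9/80 = 1/3
P(X=2 | obs) = 3/80 / 9/80 = 1/3

P(X = 2 | obs) = 1/3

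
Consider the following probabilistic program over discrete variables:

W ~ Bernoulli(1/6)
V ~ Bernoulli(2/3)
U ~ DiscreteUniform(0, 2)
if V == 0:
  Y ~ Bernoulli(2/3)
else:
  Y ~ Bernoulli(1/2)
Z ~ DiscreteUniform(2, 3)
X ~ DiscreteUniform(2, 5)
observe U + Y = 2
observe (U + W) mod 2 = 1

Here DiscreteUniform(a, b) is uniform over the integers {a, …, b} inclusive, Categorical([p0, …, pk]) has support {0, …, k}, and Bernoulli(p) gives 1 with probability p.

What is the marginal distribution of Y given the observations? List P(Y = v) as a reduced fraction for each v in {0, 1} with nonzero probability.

P(Y=0) = 4/29, P(Y=1) = 25/29

Enumerate traces; 32 have nonzero weight after conditioning:
  (W=0, V=0, U=1, Y=1, Z=2, X=2) weight 5/648
  (W=0, V=0, U=1, Y=1, Z=2, X=3) weight 5/648
  (W=0, V=0, U=1, Y=1, Z=2, X=4) weight 5/648
  (W=0, V=0, U=1, Y=1, Z=2, X=5) weight 5/648
  (W=0, V=0, U=1, Y=1, Z=3, X=2) weight 5/648
  (W=0, V=0, U=1, Y=1, Z=3, X=3) weight 5/648
  (W=0, V=0, U=1, Y=1, Z=3, X=4) weight 5/648
  (W=0, V=0, U=1, Y=1, Z=3, X=5) weight 5/648
  (W=1, V=0, U=2, Y=0, Z=2, X=2) weight 1/1296
  … 23 more
Group by Y:
  weight(Y=0) = 2/81
  weight(Y=1) = 25/162
Total weight = 2/81 + 25/162 = 29/162
P(Y=0 | obs) = 2/81 / 29/162 = 4/29
P(Y=1 | obs) = 25/162 / 29/162 = 25/29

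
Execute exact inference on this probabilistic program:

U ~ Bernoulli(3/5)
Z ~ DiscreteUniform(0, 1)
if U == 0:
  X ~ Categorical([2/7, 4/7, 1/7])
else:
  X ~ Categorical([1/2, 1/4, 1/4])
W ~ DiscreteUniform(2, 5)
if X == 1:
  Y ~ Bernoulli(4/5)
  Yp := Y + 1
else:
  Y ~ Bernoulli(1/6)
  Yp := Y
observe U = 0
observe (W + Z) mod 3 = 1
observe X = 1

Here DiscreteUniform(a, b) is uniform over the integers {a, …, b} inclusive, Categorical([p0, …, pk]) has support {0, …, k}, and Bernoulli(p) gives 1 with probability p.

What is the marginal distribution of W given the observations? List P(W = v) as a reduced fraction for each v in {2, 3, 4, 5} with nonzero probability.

Enumerate traces; 4 have nonzero weight after conditioning:
  (U=0, Z=0, X=1, W=4, Y=0) weight 1/175
  (U=0, Z=0, X=1, W=4, Y=1) weight 4/175
  (U=0, Z=1, X=1, W=3, Y=0) weight 1/175
  (U=0, Z=1, X=1, W=3, Y=1) weight 4/175
Group by W:
  weight(W=3) = 1/35
  weight(W=4) = 1/35
Total weight = 1/35 + 1/35 = 2/35
P(W=3 | obs) = 1/35 / 2/35 = 1/2
P(W=4 | obs) = 1/35 / 2/35 = 1/2

P(W=3) = 1/2, P(W=4) = 1/2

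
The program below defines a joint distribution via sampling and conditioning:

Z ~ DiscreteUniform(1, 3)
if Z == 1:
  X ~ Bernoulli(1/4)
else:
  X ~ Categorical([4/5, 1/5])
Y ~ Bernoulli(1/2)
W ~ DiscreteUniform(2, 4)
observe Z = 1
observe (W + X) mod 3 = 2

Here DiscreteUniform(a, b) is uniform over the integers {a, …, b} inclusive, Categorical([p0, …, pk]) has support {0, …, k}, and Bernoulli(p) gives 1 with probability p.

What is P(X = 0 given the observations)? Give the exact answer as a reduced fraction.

Enumerate traces; 4 have nonzero weight after conditioning:
  (Z=1, X=0, Y=0, W=2) weight 1/24
  (Z=1, X=0, Y=1, W=2) weight 1/24
  (Z=1, X=1, Y=0, W=4) weight 1/72
  (Z=1, X=1, Y=1, W=4) weight 1/72
Group by X:
  weight(X=0) = 1/12
  weight(X=1) = 1/36
Total weight = 1/12 + 1/36 = 1/9
P(X=0 | obs) = 1/12 / 1/9 = 3/4
P(X=1 | obs) = 1/36 / 1/9 = 1/4

P(X = 0 | obs) = 3/4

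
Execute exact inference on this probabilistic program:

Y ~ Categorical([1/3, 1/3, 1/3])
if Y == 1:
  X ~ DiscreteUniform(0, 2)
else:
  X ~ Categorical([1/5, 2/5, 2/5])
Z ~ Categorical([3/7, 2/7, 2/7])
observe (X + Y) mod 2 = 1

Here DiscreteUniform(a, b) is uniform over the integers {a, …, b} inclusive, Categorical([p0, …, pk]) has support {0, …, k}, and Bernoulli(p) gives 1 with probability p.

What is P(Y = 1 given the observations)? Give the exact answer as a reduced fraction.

P(Y = 1 | obs) = 5/11

Enumerate traces; 12 have nonzero weight after conditioning:
  (Y=0, X=1, Z=0) weight 2/35
  (Y=0, X=1, Z=1) weight 4/105
  (Y=0, X=1, Z=2) weight 4/105
  (Y=1, X=0, Z=0) weight 1/21
  (Y=1, X=0, Z=1) weight 2/63
  (Y=1, X=0, Z=2) weight 2/63
  (Y=1, X=2, Z=0) weight 1/21
  (Y=1, X=2, Z=1) weight 2/63
  (Y=2, X=1, Z=0) weight 2/35
  … 3 more
Group by Y:
  weight(Y=0) = 2/15
  weight(Y=1) = 2/9
  weight(Y=2) = 2/15
Total weight = 2/15 + 2/9 + 2/15 = 22/45
P(Y=0 | obs) = 2/15 / 22/45 = 3/11
P(Y=1 | obs) = 2/9 / 22/45 = 5/11
P(Y=2 | obs) = 2/15 / 22/45 = 3/11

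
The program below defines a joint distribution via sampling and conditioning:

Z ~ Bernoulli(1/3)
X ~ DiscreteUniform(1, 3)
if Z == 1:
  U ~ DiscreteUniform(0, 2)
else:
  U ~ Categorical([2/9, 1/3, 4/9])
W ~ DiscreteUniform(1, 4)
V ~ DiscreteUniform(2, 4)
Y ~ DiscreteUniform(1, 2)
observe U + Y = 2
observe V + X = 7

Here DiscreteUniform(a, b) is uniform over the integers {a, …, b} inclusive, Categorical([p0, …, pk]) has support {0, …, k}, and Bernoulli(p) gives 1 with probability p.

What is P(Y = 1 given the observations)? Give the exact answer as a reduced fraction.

P(Y = 1 | obs) = 9/16

Enumerate traces; 16 have nonzero weight after conditioning:
  (Z=0, X=3, U=0, W=1, V=4, Y=2) weight 1/486
  (Z=0, X=3, U=0, W=2, V=4, Y=2) weight 1/486
  (Z=0, X=3, U=0, W=3, V=4, Y=2) weight 1/486
  (Z=0, X=3, U=0, W=4, V=4, Y=2) weight 1/486
  (Z=0, X=3, U=1, W=1, V=4, Y=1) weight 1/324
  (Z=0, X=3, U=1, W=2, V=4, Y=1) weight 1/324
  (Z=0, X=3, U=1, W=3, V=4, Y=1) weight 1/324
  (Z=0, X=3, U=1, W=4, V=4, Y=1) weight 1/324
  … 8 more
Group by Y:
  weight(Y=1) = 1/54
  weight(Y=2) = 7/486
Total weight = 1/54 + 7/486 = 8/243
P(Y=1 | obs) = 1/54 / 8/243 = 9/16
P(Y=2 | obs) = 7/486 / 8/243 = 7/16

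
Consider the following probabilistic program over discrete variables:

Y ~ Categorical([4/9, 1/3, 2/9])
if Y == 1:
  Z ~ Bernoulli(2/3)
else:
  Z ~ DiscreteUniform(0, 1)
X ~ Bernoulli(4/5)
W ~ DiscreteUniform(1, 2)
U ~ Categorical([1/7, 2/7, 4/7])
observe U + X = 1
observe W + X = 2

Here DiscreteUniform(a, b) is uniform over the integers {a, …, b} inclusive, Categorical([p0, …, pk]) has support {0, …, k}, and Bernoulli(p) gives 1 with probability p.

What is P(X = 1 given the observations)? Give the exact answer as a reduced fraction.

P(X = 1 | obs) = 2/3

Enumerate traces; 12 have nonzero weight after conditioning:
  (Y=0, Z=0, X=0, W=2, U=1) weight 2/315
  (Y=0, Z=0, X=1, W=1, U=0) weight 4/315
  (Y=0, Z=1, X=0, W=2, U=1) weight 2/315
  (Y=0, Z=1, X=1, W=1, U=0) weight 4/315
  (Y=1, Z=0, X=0, W=2, U=1) weight 1/315
  (Y=1, Z=0, X=1, W=1, U=0) weight 2/315
  (Y=1, Z=1, X=0, W=2, U=1) weight 2/315
  (Y=1, Z=1, X=1, W=1, U=0) weight 4/315
  … 4 more
Group by X:
  weight(X=0) = 1/35
  weight(X=1) = 2/35
Total weight = 1/35 + 2/35 = 3/35
P(X=0 | obs) = 1/35 / 3/35 = 1/3
P(X=1 | obs) = 2/35 / 3/35 = 2/3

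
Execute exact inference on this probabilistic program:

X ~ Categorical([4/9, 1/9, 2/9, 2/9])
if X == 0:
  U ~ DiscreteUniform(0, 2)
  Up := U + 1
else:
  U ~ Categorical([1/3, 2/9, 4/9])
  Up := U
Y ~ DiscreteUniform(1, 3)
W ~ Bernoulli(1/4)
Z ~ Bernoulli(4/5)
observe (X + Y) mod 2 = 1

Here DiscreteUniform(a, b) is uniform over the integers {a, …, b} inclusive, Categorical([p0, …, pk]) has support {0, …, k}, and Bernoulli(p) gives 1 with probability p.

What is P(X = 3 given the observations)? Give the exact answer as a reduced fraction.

P(X = 3 | obs) = 2/15

Enumerate traces; 72 have nonzero weight after conditioning:
  (X=0, U=0, Y=1, W=0, Z=0) weight 1/135
  (X=0, U=0, Y=1, W=0, Z=1) weight 4/135
  (X=0, U=0, Y=1, W=1, Z=0) weight 1/405
  (X=0, U=0, Y=1, W=1, Z=1) weight 4/405
  (X=0, U=0, Y=3, W=0, Z=0) weight 1/135
  (X=0, U=0, Y=3, W=0, Z=1) weight 4/135
  (X=0, U=0, Y=3, W=1, Z=0) weight 1/405
  (X=0, U=0, Y=3, W=1, Z=1) weight 4/405
  (X=1, U=0, Y=2, W=0, Z=0) weight 1/540
  (X=2, U=0, Y=1, W=0, Z=0) weight 1/270
  … 62 more
Group by X:
  weight(X=0) = 8/27
  weight(X=1) = 1/27
  weight(X=2) = 4/27
  weight(X=3) = 2/27
Total weight = 8/27 + 1/27 + 4/27 + 2/27 = 5/9
P(X=0 | obs) = 8/27 / 5/9 = 8/15
P(X=1 | obs) = 1/27 / 5/9 = 1/15
P(X=2 | obs) = 4/27 / 5/9 = 4/15
P(X=3 | obs) = 2/27 / 5/9 = 2/15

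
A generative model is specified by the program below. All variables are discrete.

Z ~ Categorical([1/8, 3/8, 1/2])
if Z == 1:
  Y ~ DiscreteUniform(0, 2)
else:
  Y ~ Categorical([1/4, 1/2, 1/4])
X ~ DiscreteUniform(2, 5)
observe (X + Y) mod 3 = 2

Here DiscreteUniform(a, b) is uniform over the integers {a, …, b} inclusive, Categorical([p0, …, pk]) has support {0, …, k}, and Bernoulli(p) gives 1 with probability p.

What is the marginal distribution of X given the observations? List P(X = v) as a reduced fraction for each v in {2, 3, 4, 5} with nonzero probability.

Enumerate traces; 12 have nonzero weight after conditioning:
  (Z=0, Y=0, X=2) weight 1/128
  (Z=0, Y=0, X=5) weight 1/128
  (Z=0, Y=1, X=4) weight 1/64
  (Z=0, Y=2, X=3) weight 1/128
  (Z=1, Y=0, X=2) weight 1/32
  (Z=1, Y=0, X=5) weight 1/32
  (Z=1, Y=1, X=4) weight 1/32
  (Z=1, Y=2, X=3) weight 1/32
  … 4 more
Group by X:
  weight(X=2) = 9/128
  weight(X=3) = 9/128
  weight(X=4) = 7/64
  weight(X=5) = 9/128
Total weight = 9/128 + 9/128 + 7/64 + 9/128 = 41/128
P(X=2 | obs) = 9/128 / 41/128 = 9/41
P(X=3 | obs) = 9/128 / 41/128 = 9/41
P(X=4 | obs) = 7/64 / 41/128 = 14/41
P(X=5 | obs) = 9/128 / 41/128 = 9/41

P(X=2) = 9/41, P(X=3) = 9/41, P(X=4) = 14/41, P(X=5) = 9/41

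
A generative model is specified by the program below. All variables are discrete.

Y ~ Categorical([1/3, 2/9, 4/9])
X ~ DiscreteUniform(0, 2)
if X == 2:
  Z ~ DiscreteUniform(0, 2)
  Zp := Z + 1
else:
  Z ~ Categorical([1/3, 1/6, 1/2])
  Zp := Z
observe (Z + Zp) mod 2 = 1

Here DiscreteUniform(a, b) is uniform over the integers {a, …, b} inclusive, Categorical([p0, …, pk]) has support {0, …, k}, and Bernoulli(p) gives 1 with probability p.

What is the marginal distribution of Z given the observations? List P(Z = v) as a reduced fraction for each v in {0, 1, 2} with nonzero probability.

Enumerate traces; 9 have nonzero weight after conditioning:
  (Y=0, X=2, Z=0) weight 1/27
  (Y=0, X=2, Z=1) weight 1/27
  (Y=0, X=2, Z=2) weight 1/27
  (Y=1, X=2, Z=0) weight 2/81
  (Y=1, X=2, Z=1) weight 2/81
  (Y=1, X=2, Z=2) weight 2/81
  (Y=2, X=2, Z=0) weight 4/81
  (Y=2, X=2, Z=1) weight 4/81
  … 1 more
Group by Z:
  weight(Z=0) = 1/9
  weight(Z=1) = 1/9
  weight(Z=2) = 1/9
Total weight = 1/9 + 1/9 + 1/9 = 1/3
P(Z=0 | obs) = 1/9 / 1/3 = 1/3
P(Z=1 | obs) = 1/9 / 1/3 = 1/3
P(Z=2 | obs) = 1/9 / 1/3 = 1/3

P(Z=0) = 1/3, P(Z=1) = 1/3, P(Z=2) = 1/3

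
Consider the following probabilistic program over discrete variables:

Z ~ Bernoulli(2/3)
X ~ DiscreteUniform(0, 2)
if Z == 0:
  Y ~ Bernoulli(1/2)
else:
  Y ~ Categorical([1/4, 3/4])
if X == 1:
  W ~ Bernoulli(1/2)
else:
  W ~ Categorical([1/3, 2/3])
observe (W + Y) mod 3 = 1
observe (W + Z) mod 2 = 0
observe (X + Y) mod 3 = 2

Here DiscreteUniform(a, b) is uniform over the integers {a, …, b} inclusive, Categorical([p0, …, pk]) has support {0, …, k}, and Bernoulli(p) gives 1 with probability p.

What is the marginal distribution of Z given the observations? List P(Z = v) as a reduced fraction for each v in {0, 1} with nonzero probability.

P(Z=0) = 3/7, P(Z=1) = 4/7

Enumerate traces; 2 have nonzero weight after conditioning:
  (Z=0, X=1, Y=1, W=0) weight 1/36
  (Z=1, X=2, Y=0, W=1) weight 1/27
Group by Z:
  weight(Z=0) = 1/36
  weight(Z=1) = 1/27
Total weight = 1/36 + 1/27 = 7/108
P(Z=0 | obs) = 1/36 / 7/108 = 3/7
P(Z=1 | obs) = 1/27 / 7/108 = 4/7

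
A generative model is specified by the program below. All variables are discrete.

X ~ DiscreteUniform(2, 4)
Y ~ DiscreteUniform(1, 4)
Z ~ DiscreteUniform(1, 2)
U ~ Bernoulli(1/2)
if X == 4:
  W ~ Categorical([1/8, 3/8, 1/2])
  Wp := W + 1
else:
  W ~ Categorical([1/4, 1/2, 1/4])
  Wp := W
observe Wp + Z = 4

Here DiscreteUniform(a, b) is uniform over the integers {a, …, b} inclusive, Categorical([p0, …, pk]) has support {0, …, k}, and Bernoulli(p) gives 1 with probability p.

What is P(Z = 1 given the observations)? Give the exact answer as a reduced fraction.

P(Z = 1 | obs) = 4/11

Enumerate traces; 32 have nonzero weight after conditioning:
  (X=2, Y=1, Z=2, U=0, W=2) weight 1/192
  (X=2, Y=1, Z=2, U=1, W=2) weight 1/192
  (X=2, Y=2, Z=2, U=0, W=2) weight 1/192
  (X=2, Y=2, Z=2, U=1, W=2) weight 1/192
  (X=2, Y=3, Z=2, U=0, W=2) weight 1/192
  (X=2, Y=3, Z=2, U=1, W=2) weight 1/192
  (X=2, Y=4, Z=2, U=0, W=2) weight 1/192
  (X=2, Y=4, Z=2, U=1, W=2) weight 1/192
  (X=4, Y=1, Z=1, U=0, W=2) weight 1/96
  … 23 more
Group by Z:
  weight(Z=1) = 1/12
  weight(Z=2) = 7/48
Total weight = 1/12 + 7/48 = 11/48
P(Z=1 | obs) = 1/12 / 11/48 = 4/11
P(Z=2 | obs) = 7/48 / 11/48 = 7/11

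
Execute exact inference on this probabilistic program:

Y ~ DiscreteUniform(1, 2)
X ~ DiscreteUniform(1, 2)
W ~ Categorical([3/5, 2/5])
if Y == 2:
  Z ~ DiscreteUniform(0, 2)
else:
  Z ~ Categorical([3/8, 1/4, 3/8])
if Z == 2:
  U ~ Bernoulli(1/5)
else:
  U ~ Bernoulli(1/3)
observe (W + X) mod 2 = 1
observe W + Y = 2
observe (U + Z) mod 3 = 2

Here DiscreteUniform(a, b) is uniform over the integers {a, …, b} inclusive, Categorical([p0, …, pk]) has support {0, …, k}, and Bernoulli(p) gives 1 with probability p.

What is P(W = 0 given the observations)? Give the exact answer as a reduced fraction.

P(W = 0 | obs) = 34/57

Enumerate traces; 4 have nonzero weight after conditioning:
  (Y=1, X=2, W=1, Z=1, U=1) weight 1/120
  (Y=1, X=2, W=1, Z=2, U=0) weight 3/100
  (Y=2, X=1, W=0, Z=1, U=1) weight 1/60
  (Y=2, X=1, W=0, Z=2, U=0) weight 1/25
Group by W:
  weight(W=0) = 17/300
  weight(W=1) = 23/600
Total weight = 17/300 + 23/600 = 19/200
P(W=0 | obs) = 17/300 / 19/200 = 34/57
P(W=1 | obs) = 23/600 / 19/200 = 23/57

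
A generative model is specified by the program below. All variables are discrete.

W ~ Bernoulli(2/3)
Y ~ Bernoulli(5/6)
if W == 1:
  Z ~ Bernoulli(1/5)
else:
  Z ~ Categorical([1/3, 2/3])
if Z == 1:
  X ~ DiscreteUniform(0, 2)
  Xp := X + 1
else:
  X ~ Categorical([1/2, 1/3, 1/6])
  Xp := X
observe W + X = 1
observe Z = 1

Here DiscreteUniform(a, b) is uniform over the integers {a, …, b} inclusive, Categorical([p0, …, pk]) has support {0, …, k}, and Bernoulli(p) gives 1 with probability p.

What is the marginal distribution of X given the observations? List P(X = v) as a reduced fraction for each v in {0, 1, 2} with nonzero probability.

Enumerate traces; 4 have nonzero weight after conditioning:
  (W=0, Y=0, Z=1, X=1) weight 1/81
  (W=0, Y=1, Z=1, X=1) weight 5/81
  (W=1, Y=0, Z=1, X=0) weight 1/135
  (W=1, Y=1, Z=1, X=0) weight 1/27
Group by X:
  weight(X=0) = 2/45
  weight(X=1) = 2/27
Total weight = 2/45 + 2/27 = 16/135
P(X=0 | obs) = 2/45 / 16/135 = 3/8
P(X=1 | obs) = 2/27 / 16/135 = 5/8

P(X=0) = 3/8, P(X=1) = 5/8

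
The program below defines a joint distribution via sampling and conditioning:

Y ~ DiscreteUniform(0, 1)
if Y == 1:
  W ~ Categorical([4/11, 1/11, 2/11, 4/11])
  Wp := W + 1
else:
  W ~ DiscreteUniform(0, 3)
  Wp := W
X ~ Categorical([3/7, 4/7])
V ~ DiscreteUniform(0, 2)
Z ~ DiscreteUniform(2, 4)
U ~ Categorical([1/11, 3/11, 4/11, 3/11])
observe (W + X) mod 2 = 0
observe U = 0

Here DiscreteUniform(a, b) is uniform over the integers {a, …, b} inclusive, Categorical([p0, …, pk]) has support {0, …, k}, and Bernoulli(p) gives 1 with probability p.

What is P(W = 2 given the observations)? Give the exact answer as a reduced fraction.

Enumerate traces; 72 have nonzero weight after conditioning:
  (Y=0, W=0, X=0, V=0, Z=2, U=0) weight 1/1848
  (Y=0, W=0, X=0, V=0, Z=3, U=0) weight 1/1848
  (Y=0, W=0, X=0, V=0, Z=4, U=0) weight 1/1848
  (Y=0, W=0, X=0, V=1, Z=2, U=0) weight 1/1848
  (Y=0, W=0, X=0, V=1, Z=3, U=0) weight 1/1848
  (Y=0, W=0, X=0, V=1, Z=4, U=0) weight 1/1848
  (Y=0, W=0, X=0, V=2, Z=2, U=0) weight 1/1848
  (Y=0, W=0, X=0, V=2, Z=3, U=0) weight 1/1848
  (Y=0, W=1, X=1, V=0, Z=2, U=0) weight 1/1386
  (Y=0, W=2, X=0, V=0, Z=2, U=0) weight 1/1848
  … 62 more
Group by W:
  weight(W=0) = 81/6776
  weight(W=1) = 15/1694
  weight(W=2) = 57/6776
  weight(W=3) = 27/1694
Total weight = 81/6776 + 15/1694 + 57/6776 + 27/1694 = 153/3388
P(W=0 | obs) = 81/6776 / 153/3388 = 9/34
P(W=1 | obs) = 15/1694 / 153/3388 = 10/51
P(W=2 | obs) = 57/6776 / 153/3388 = 19/102
P(W=3 | obs) = 27/1694 / 153/3388 = 6/17

P(W = 2 | obs) = 19/102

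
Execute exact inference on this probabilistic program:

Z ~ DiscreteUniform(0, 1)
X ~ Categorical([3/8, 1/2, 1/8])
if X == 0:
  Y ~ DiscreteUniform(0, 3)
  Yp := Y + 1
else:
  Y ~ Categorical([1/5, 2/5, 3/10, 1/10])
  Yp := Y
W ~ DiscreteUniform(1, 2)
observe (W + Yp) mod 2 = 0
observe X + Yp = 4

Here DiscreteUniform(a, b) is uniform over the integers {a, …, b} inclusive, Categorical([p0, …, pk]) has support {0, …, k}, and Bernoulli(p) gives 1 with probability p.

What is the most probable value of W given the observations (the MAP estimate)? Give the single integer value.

argmax_v P(W = v | obs) = 2

Enumerate traces; 6 have nonzero weight after conditioning:
  (Z=0, X=0, Y=3, W=2) weight 3/128
  (Z=0, X=1, Y=3, W=1) weight 1/80
  (Z=0, X=2, Y=2, W=2) weight 3/320
  (Z=1, X=0, Y=3, W=2) weight 3/128
  (Z=1, X=1, Y=3, W=1) weight 1/80
  (Z=1, X=2, Y=2, W=2) weight 3/320
Group by W:
  weight(W=1) = 1/40
  weight(W=2) = 21/320
Total weight = 1/40 + 21/320 = 29/320
P(W=1 | obs) = 1/40 / 29/320 = 8/29
P(W=2 | obs) = 21/320 / 29/320 = 21/29
argmax = 2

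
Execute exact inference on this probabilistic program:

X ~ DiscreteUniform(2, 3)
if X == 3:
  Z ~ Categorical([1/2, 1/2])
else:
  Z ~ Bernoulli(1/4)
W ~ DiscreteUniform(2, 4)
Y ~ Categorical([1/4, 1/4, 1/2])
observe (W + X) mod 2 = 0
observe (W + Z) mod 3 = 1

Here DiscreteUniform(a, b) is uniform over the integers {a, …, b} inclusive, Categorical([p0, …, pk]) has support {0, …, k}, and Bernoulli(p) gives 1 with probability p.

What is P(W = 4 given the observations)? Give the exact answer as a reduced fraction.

Enumerate traces; 6 have nonzero weight after conditioning:
  (X=2, Z=0, W=4, Y=0) weight 1/32
  (X=2, Z=0, W=4, Y=1) weight 1/32
  (X=2, Z=0, W=4, Y=2) weight 1/16
  (X=3, Z=1, W=3, Y=0) weight 1/48
  (X=3, Z=1, W=3, Y=1) weight 1/48
  (X=3, Z=1, W=3, Y=2) weight 1/24
Group by W:
  weight(W=3) = 1/12
  weight(W=4) = 1/8
Total weight = 1/12 + 1/8 = 5/24
P(W=3 | obs) = 1/12 / 5/24 = 2/5
P(W=4 | obs) = 1/8 / 5/24 = 3/5

P(W = 4 | obs) = 3/5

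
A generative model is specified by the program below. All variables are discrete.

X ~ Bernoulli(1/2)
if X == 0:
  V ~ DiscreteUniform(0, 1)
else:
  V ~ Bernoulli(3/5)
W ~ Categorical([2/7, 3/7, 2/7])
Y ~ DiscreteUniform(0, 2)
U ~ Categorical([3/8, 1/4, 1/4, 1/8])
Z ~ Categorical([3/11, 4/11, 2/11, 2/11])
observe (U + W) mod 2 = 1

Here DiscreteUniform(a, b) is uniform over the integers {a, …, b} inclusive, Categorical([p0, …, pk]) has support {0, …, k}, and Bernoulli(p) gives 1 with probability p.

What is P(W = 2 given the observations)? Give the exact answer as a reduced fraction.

P(W = 2 | obs) = 2/9

Enumerate traces; 288 have nonzero weight after conditioning:
  (X=0, V=0, W=0, Y=0, U=1, Z=0) weight 1/616
  (X=0, V=0, W=0, Y=0, U=1, Z=1) weight 1/462
  (X=0, V=0, W=0, Y=0, U=1, Z=2) weight 1/924
  (X=0, V=0, W=0, Y=0, U=1, Z=3) weight 1/924
  (X=0, V=0, W=0, Y=0, U=3, Z=0) weight 1/1232
  (X=0, V=0, W=0, Y=0, U=3, Z=1) weight 1/924
  (X=0, V=0, W=0, Y=0, U=3, Z=2) weight 1/1848
  (X=0, V=0, W=0, Y=0, U=3, Z=3) weight 1/1848
  (X=0, V=0, W=1, Y=0, U=0, Z=0) weight 9/2464
  (X=0, V=0, W=2, Y=0, U=1, Z=0) weight 1/616
  … 278 more
Group by W:
  weight(W=0) = 3/28
  weight(W=1) = 15/56
  weight(W=2) = 3/28
Total weight = 3/28 + 15/56 + 3/28 = 27/56
P(W=0 | obs) = 3/28 / 27/56 = 2/9
P(W=1 | obs) = 15/56 / 27/56 = 5/9
P(W=2 | obs) = 3/28 / 27/56 = 2/9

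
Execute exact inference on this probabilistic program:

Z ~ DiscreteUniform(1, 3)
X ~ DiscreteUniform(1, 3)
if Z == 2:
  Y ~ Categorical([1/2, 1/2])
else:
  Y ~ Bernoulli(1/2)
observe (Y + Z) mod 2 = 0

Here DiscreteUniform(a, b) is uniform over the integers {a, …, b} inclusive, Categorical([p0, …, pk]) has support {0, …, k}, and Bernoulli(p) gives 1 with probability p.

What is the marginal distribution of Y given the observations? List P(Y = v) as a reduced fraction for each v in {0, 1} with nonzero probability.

P(Y=0) = 1/3, P(Y=1) = 2/3

Enumerate traces; 9 have nonzero weight after conditioning:
  (Z=1, X=1, Y=1) weight 1/18
  (Z=1, X=2, Y=1) weight 1/18
  (Z=1, X=3, Y=1) weight 1/18
  (Z=2, X=1, Y=0) weight 1/18
  (Z=2, X=2, Y=0) weight 1/18
  (Z=2, X=3, Y=0) weight 1/18
  (Z=3, X=1, Y=1) weight 1/18
  (Z=3, X=2, Y=1) weight 1/18
  … 1 more
Group by Y:
  weight(Y=0) = 1/6
  weight(Y=1) = 1/3
Total weight = 1/6 + 1/3 = 1/2
P(Y=0 | obs) = 1/6 / 1/2 = 1/3
P(Y=1 | obs) = 1/3 / 1/2 = 2/3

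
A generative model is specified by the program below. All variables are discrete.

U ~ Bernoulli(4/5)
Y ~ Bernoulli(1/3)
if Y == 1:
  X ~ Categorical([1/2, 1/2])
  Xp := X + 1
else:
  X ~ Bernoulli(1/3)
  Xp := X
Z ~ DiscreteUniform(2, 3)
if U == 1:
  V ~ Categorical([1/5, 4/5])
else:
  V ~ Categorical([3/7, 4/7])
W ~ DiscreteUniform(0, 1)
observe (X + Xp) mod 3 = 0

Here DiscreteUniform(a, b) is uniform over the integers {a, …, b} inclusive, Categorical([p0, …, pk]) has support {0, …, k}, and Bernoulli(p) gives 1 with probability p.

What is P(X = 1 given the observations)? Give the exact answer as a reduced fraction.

Enumerate traces; 32 have nonzero weight after conditioning:
  (U=0, Y=0, X=0, Z=2, V=0, W=0) weight 1/105
  (U=0, Y=0, X=0, Z=2, V=0, W=1) weight 1/105
  (U=0, Y=0, X=0, Z=2, V=1, W=0) weight 4/315
  (U=0, Y=0, X=0, Z=2, V=1, W=1) weight 4/315
  (U=0, Y=0, X=0, Z=3, V=0, W=0) weight 1/105
  (U=0, Y=0, X=0, Z=3, V=0, W=1) weight 1/105
  (U=0, Y=0, X=0, Z=3, V=1, W=0) weight 4/315
  (U=0, Y=0, X=0, Z=3, V=1, W=1) weight 4/315
  (U=0, Y=1, X=1, Z=2, V=0, W=0) weight 1/280
  … 23 more
Group by X:
  weight(X=0) = 4/9
  weight(X=1) = 1/6
Total weight = 4/9 + 1/6 = 11/18
P(X=0 | obs) = 4/9 / 11/18 = 8/11
P(X=1 | obs) = 1/6 / 11/18 = 3/11

P(X = 1 | obs) = 3/11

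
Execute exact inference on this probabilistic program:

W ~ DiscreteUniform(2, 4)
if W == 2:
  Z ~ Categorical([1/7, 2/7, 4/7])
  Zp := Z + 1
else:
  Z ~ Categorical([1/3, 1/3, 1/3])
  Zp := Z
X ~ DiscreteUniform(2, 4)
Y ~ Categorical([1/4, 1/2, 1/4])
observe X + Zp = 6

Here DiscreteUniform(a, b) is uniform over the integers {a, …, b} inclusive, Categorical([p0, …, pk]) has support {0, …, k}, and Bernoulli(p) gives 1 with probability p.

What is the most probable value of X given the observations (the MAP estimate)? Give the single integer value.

Enumerate traces; 12 have nonzero weight after conditioning:
  (W=2, Z=1, X=4, Y=0) weight 1/126
  (W=2, Z=1, X=4, Y=1) weight 1/63
  (W=2, Z=1, X=4, Y=2) weight 1/126
  (W=2, Z=2, X=3, Y=0) weight 1/63
  (W=2, Z=2, X=3, Y=1) weight 2/63
  (W=2, Z=2, X=3, Y=2) weight 1/63
  (W=3, Z=2, X=4, Y=0) weight 1/108
  (W=3, Z=2, X=4, Y=1) weight 1/54
  … 4 more
Group by X:
  weight(X=3) = 4/63
  weight(X=4) = 20/189
Total weight = 4/63 + 20/189 = 32/189
P(X=3 | obs) = 4/63 / 32/189 = 3/8
P(X=4 | obs) = 20/189 / 32/189 = 5/8
argmax = 4

argmax_v P(X = v | obs) = 4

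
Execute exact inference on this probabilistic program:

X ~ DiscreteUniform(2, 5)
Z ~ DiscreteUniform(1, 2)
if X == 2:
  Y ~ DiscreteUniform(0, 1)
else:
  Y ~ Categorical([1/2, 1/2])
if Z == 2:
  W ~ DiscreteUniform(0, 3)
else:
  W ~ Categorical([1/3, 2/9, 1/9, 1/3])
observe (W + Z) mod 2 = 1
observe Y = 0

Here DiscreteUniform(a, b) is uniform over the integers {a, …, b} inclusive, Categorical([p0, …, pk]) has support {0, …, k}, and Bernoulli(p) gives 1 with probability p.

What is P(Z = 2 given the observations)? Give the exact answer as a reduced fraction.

P(Z = 2 | obs) = 9/17

Enumerate traces; 16 have nonzero weight after conditioning:
  (X=2, Z=1, Y=0, W=0) weight 1/48
  (X=2, Z=1, Y=0, W=2) weight 1/144
  (X=2, Z=2, Y=0, W=1) weight 1/64
  (X=2, Z=2, Y=0, W=3) weight 1/64
  (X=3, Z=1, Y=0, W=0) weight 1/48
  (X=3, Z=1, Y=0, W=2) weight 1/144
  (X=3, Z=2, Y=0, W=1) weight 1/64
  (X=3, Z=2, Y=0, W=3) weight 1/64
  … 8 more
Group by Z:
  weight(Z=1) = 1/9
  weight(Z=2) = 1/8
Total weight = 1/9 + 1/8 = 17/72
P(Z=1 | obs) = 1/9 / 17/72 = 8/17
P(Z=2 | obs) = 1/8 / 17/72 = 9/17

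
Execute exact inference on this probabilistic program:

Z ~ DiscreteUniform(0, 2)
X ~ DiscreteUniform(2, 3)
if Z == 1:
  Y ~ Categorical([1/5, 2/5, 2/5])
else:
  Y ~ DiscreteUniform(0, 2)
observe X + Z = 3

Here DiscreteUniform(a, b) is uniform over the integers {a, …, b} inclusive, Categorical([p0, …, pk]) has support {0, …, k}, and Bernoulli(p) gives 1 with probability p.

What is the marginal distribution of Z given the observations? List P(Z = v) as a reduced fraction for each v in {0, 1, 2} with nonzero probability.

P(Z=0) = 1/2, P(Z=1) = 1/2

Enumerate traces; 6 have nonzero weight after conditioning:
  (Z=0, X=3, Y=0) weight 1/18
  (Z=0, X=3, Y=1) weight 1/18
  (Z=0, X=3, Y=2) weight 1/18
  (Z=1, X=2, Y=0) weight 1/30
  (Z=1, X=2, Y=1) weight 1/15
  (Z=1, X=2, Y=2) weight 1/15
Group by Z:
  weight(Z=0) = 1/6
  weight(Z=1) = 1/6
Total weight = 1/6 + 1/6 = 1/3
P(Z=0 | obs) = 1/6 / 1/3 = 1/2
P(Z=1 | obs) = 1/6 / 1/3 = 1/2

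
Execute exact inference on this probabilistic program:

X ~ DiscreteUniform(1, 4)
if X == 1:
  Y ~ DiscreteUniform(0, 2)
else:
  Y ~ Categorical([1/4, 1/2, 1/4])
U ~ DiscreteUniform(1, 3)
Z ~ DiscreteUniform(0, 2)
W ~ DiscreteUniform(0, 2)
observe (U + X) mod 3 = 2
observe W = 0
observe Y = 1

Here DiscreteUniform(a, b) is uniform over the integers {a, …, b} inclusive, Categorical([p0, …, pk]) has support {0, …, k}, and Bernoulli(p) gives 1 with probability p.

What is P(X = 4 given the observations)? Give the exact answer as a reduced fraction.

Enumerate traces; 12 have nonzero weight after conditioning:
  (X=1, Y=1, U=1, Z=0, W=0) weight 1/324
  (X=1, Y=1, U=1, Z=1, W=0) weight 1/324
  (X=1, Y=1, U=1, Z=2, W=0) weight 1/324
  (X=2, Y=1, U=3, Z=0, W=0) weight 1/216
  (X=2, Y=1, U=3, Z=1, W=0) weight 1/216
  (X=2, Y=1, U=3, Z=2, W=0) weight 1/216
  (X=3, Y=1, U=2, Z=0, W=0) weight 1/216
  (X=3, Y=1, U=2, Z=1, W=0) weight 1/216
  (X=4, Y=1, U=1, Z=0, W=0) weight 1/216
  … 3 more
Group by X:
  weight(X=1) = 1/108
  weight(X=2) = 1/72
  weight(X=3) = 1/72
  weight(X=4) = 1/72
Total weight = 1/108 + 1/72 + 1/72 + 1/72 = 11/216
P(X=1 | obs) = 1/108 / 11/216 = 2/11
P(X=2 | obs) = 1/72 / 11/216 = 3/11
P(X=3 | obs) = 1/72 / 11/216 = 3/11
P(X=4 | obs) = 1/72 / 11/216 = 3/11

P(X = 4 | obs) = 3/11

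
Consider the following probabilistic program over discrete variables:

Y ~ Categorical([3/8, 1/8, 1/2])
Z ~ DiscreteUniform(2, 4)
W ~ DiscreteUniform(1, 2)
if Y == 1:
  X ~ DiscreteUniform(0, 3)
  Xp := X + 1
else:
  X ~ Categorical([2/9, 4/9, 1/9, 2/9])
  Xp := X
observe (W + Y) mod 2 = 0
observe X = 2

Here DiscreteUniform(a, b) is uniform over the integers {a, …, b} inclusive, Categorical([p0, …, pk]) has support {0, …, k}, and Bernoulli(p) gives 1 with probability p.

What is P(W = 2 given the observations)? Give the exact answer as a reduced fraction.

P(W = 2 | obs) = 28/37

Enumerate traces; 9 have nonzero weight after conditioning:
  (Y=0, Z=2, W=2, X=2) weight 1/144
  (Y=0, Z=3, W=2, X=2) weight 1/144
  (Y=0, Z=4, W=2, X=2) weight 1/144
  (Y=1, Z=2, W=1, X=2) weight 1/192
  (Y=1, Z=3, W=1, X=2) weight 1/192
  (Y=1, Z=4, W=1, X=2) weight 1/192
  (Y=2, Z=2, W=2, X=2) weight 1/108
  (Y=2, Z=3, W=2, X=2) weight 1/108
  … 1 more
Group by W:
  weight(W=1) = 1/64
  weight(W=2) = 7/144
Total weight = 1/64 + 7/144 = 37/576
P(W=1 | obs) = 1/64 / 37/576 = 9/37
P(W=2 | obs) = 7/144 / 37/576 = 28/37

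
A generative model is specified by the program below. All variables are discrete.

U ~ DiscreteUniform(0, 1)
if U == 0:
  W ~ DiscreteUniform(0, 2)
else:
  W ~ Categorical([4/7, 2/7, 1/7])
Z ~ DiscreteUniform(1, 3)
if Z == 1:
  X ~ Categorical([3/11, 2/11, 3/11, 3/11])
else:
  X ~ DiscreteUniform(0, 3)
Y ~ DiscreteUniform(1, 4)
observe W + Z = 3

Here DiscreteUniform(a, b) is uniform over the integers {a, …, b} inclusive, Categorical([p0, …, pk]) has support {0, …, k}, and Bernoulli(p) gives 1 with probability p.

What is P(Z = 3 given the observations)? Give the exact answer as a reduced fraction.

P(Z = 3 | obs) = 19/42

Enumerate traces; 96 have nonzero weight after conditioning:
  (U=0, W=0, Z=3, X=0, Y=1) weight 1/288
  (U=0, W=0, Z=3, X=0, Y=2) weight 1/288
  (U=0, W=0, Z=3, X=0, Y=3) weight 1/288
  (U=0, W=0, Z=3, X=0, Y=4) weight 1/288
  (U=0, W=0, Z=3, X=1, Y=1) weight 1/288
  (U=0, W=0, Z=3, X=1, Y=2) weight 1/288
  (U=0, W=0, Z=3, X=1, Y=3) weight 1/288
  (U=0, W=0, Z=3, X=1, Y=4) weight 1/288
  (U=0, W=1, Z=2, X=0, Y=1) weight 1/288
  (U=0, W=2, Z=1, X=0, Y=1) weight 1/264
  … 86 more
Group by Z:
  weight(Z=1) = 5/63
  weight(Z=2) = 13/126
  weight(Z=3) = 19/126
Total weight = 5/63 + 13/126 + 19/126 = 1/3
P(Z=1 | obs) = 5/63 / 1/3 = 5/21
P(Z=2 | obs) = 13/126 / 1/3 = 13/42
P(Z=3 | obs) = 19/126 / 1/3 = 19/42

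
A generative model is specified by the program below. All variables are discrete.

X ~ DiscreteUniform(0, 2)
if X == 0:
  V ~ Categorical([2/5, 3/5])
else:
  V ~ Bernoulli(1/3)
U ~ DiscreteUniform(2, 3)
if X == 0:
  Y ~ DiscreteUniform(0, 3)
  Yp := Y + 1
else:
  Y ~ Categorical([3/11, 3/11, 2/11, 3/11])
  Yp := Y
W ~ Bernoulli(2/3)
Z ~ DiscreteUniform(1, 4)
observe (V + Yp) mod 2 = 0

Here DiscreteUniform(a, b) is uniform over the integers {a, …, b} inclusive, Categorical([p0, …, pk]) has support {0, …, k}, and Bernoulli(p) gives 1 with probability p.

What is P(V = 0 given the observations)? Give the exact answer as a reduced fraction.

Enumerate traces; 192 have nonzero weight after conditioning:
  (X=0, V=0, U=2, Y=1, W=0, Z=1) weight 1/720
  (X=0, V=0, U=2, Y=1, W=0, Z=2) weight 1/720
  (X=0, V=0, U=2, Y=1, W=0, Z=3) weight 1/720
  (X=0, V=0, U=2, Y=1, W=0, Z=4) weight 1/720
  (X=0, V=0, U=2, Y=1, W=1, Z=1) weight 1/360
  (X=0, V=0, U=2, Y=1, W=1, Z=2) weight 1/360
  (X=0, V=0, U=2, Y=1, W=1, Z=3) weight 1/360
  (X=0, V=0, U=2, Y=1, W=1, Z=4) weight 1/360
  (X=0, V=1, U=2, Y=0, W=0, Z=1) weight 1/480
  … 183 more
Group by V:
  weight(V=0) = 133/495
  weight(V=1) = 73/330
Total weight = 133/495 + 73/330 = 97/198
P(V=0 | obs) = 133/495 / 97/198 = 266/485
P(V=1 | obs) = 73/330 / 97/198 = 219/485

P(V = 0 | obs) = 266/485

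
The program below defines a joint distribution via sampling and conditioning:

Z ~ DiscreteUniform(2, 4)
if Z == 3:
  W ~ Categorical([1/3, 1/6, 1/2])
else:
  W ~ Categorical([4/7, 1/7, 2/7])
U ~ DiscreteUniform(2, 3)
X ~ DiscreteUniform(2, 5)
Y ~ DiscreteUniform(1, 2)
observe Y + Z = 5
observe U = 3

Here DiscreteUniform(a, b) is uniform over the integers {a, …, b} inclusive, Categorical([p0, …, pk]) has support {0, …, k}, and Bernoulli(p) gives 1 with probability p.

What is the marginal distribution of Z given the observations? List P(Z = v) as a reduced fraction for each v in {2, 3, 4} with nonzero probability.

P(Z=3) = 1/2, P(Z=4) = 1/2

Enumerate traces; 24 have nonzero weight after conditioning:
  (Z=3, W=0, U=3, X=2, Y=2) weight 1/144
  (Z=3, W=0, U=3, X=3, Y=2) weight 1/144
  (Z=3, W=0, U=3, X=4, Y=2) weight 1/144
  (Z=3, W=0, U=3, X=5, Y=2) weight 1/144
  (Z=3, W=1, U=3, X=2, Y=2) weight 1/288
  (Z=3, W=1, U=3, X=3, Y=2) weight 1/288
  (Z=3, W=1, U=3, X=4, Y=2) weight 1/288
  (Z=3, W=1, U=3, X=5, Y=2) weight 1/288
  (Z=4, W=0, U=3, X=2, Y=1) weight 1/84
  … 15 more
Group by Z:
  weight(Z=3) = 1/12
  weight(Z=4) = 1/12
Total weight = 1/12 + 1/12 = 1/6
P(Z=3 | obs) = 1/12 / 1/6 = 1/2
P(Z=4 | obs) = 1/12 / 1/6 = 1/2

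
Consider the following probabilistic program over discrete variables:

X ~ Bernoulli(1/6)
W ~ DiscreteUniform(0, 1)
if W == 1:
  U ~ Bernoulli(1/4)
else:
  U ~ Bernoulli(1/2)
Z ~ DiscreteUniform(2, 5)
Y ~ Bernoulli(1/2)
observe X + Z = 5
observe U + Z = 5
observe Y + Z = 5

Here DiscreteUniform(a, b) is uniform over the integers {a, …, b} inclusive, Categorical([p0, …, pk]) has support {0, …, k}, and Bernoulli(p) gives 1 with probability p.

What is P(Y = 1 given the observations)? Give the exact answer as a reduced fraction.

P(Y = 1 | obs) = 3/28

Enumerate traces; 4 have nonzero weight after conditioning:
  (X=0, W=0, U=0, Z=5, Y=0) weight 5/192
  (X=0, W=1, U=0, Z=5, Y=0) weight 5/128
  (X=1, W=0, U=1, Z=4, Y=1) weight 1/192
  (X=1, W=1, U=1, Z=4, Y=1) weight 1/384
Group by Y:
  weight(Y=0) = 25/384
  weight(Y=1) = 1/128
Total weight = 25/384 + 1/128 = 7/96
P(Y=0 | obs) = 25/384 / 7/96 = 25/28
P(Y=1 | obs) = 1/128 / 7/96 = 3/28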